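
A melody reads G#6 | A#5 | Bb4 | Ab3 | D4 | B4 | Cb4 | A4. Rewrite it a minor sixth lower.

G#6 down a minor sixth is B#5.
A#5 down a minor sixth is C##5.
Bb4 down a minor sixth is D4.
A minor sixth down from Ab3 gives C3.
D4 down a minor sixth is F#3.
B4 down a minor sixth is D#4.
Cb4 down a minor sixth is Eb3.
A4 down a minor sixth is C#4.

B#5 C##5 D4 C3 F#3 D#4 Eb3 C#4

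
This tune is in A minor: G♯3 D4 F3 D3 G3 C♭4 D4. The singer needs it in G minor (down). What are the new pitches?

F#3 C4 Eb3 C3 F3 Bbb3 C4

From A down to G is a major second; apply that to each pitch.
G#3 -> F#3
D4 -> C4
F3 -> Eb3
D3 -> C3
G3 -> F3
Cb4 -> Bbb3
D4 -> C4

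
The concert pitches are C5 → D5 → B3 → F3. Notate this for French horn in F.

The French horn in F sounds a perfect fifth below written, so the written part must be a perfect fifth above concert — transpose each note up.
C5 to G5
D5 to A5
B3 to F#4
F3 to C4

G5 A5 F#4 C4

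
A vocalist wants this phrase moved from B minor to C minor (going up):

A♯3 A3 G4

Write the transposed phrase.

B3 Bb3 Ab4

B minor to C minor up is a minor second, so every note moves up by that interval.
A#3 → B3
A3 → Bb3
G4 → Ab4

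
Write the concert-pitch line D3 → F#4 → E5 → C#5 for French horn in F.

A3 C#5 B5 G#5

The French horn in F sounds a perfect fifth below written, so the written part must be a perfect fifth above concert — transpose each note up.
D3 to A3
F#4 to C#5
E5 to B5
C#5 to G#5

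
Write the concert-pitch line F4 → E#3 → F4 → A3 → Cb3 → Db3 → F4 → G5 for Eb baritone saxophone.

Written C4 sounds as Eb2 on the Eb baritone saxophone, so concert pitches are written a major thirteenth up.
F4 gives D6
E#3 gives C##5
F4 gives D6
A3 gives F#5
Cb3 gives Ab4
Db3 gives Bb4
F4 gives D6
G5 gives E7

D6 C##5 D6 F#5 Ab4 Bb4 D6 E7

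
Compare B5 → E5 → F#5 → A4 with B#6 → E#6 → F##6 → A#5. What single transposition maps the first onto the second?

up an augmented octave

From B5 to B#6 is 8 letter names — an octave of some quality.
B5 to B#6 is 13 semitones, which makes it an augmented octave; the second version is higher, so the direction is up.
Checking another pair — A4 → A#5 — gives the same interval.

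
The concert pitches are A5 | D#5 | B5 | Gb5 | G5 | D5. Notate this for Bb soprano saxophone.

B5 E#5 C#6 Ab5 A5 E5

Written C4 sounds as Bb3 on the Bb soprano saxophone, so concert pitches are written a major second up.
A5 becomes B5
D#5 becomes E#5
B5 becomes C#6
Gb5 becomes Ab5
G5 becomes A5
D5 becomes E5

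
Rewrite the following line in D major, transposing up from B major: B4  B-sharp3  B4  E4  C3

D5 D#4 D5 G4 Eb3

B major to D major up is a minor third, so every note moves up by that interval.
B4 to D5
B#3 to D#4
B4 to D5
E4 to G4
C3 to Eb3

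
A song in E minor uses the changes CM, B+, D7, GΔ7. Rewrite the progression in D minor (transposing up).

E minor up to D minor is a minor seventh; each chord root moves by that interval while the quality stays the same.
CM: root C up a minor seventh → Bb, giving BbM.
B+: root B up a minor seventh → A, giving A+.
D7: root D up a minor seventh → C, giving C7.
GΔ7: root G up a minor seventh → F, giving FΔ7.

BbM A+ C7 FΔ7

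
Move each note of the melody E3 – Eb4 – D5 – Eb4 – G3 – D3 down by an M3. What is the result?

E3: a third down reaches C, and 4 semitones makes it C3.
A major third down from Eb4 gives Cb4.
A major third down from D5 gives Bb4.
A major third down from Eb4 gives Cb4.
G3: a third down reaches E, and 4 semitones makes it Eb3.
A major third down from D3 gives Bb2.

C3 Cb4 Bb4 Cb4 Eb3 Bb2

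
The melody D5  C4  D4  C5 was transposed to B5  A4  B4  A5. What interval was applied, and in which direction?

up a major sixth

Take the first pair: D5 → B5. D to B spans 6 letter names, so the interval is some kind of sixth.
D5 to B5 is 9 semitones, which makes it a major sixth; the second version is higher, so the direction is up.
Checking another pair — C5 → A5 — gives the same interval.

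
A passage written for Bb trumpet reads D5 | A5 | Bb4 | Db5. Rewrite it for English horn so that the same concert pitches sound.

G5 D6 Eb5 Gb5

First find concert pitch: the Bb trumpet sounds a major second below written, so D5 A5 Bb4 Db5 sounds C5 G5 Ab4 Cb5.
Then write for English horn: it sounds a perfect fifth below written, so the part must be a perfect fifth above concert.
C5 → G5
G5 → D6
Ab4 → Eb5
Cb5 → Gb5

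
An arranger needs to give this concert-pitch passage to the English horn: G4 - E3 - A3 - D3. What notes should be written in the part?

D5 B3 E4 A3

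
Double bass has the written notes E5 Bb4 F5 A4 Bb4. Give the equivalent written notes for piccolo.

E3 Bb2 F3 A2 Bb2

First find concert pitch: the double bass sounds a perfect octave below written, so E5 Bb4 F5 A4 Bb4 sounds E4 Bb3 F4 A3 Bb3.
Then write for piccolo: it sounds a perfect octave above written, so the part must be a perfect octave below concert.
E4 → E3
Bb3 → Bb2
F4 → F3
A3 → A2
Bb3 → Bb2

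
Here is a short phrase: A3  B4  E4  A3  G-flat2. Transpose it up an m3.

C4 D5 G4 C4 Bbb2

A3: a third up reaches C, and 3 semitones makes it C4.
A minor third up from B4 gives D5.
A minor third up from E4 gives G4.
A3 up a minor third is C4.
Gb2: a third up reaches B, and 3 semitones makes it Bbb2.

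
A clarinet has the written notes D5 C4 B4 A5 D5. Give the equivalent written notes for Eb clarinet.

G#4 F#3 E#4 D#5 G#4

First find concert pitch: the A clarinet sounds a minor third below written, so D5 C4 B4 A5 D5 sounds B4 A3 G#4 F#5 B4.
Then write for Eb clarinet: it sounds a minor third above written, so the part must be a minor third below concert.
B4 → G#4
A3 → F#3
G#4 → E#4
F#5 → D#5
B4 → G#4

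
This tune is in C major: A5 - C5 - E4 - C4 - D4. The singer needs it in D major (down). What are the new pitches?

From C down to D is a minor seventh; apply that to each pitch.
A5 -> B4
C5 -> D4
E4 -> F#3
C4 -> D3
D4 -> E3

B4 D4 F#3 D3 E3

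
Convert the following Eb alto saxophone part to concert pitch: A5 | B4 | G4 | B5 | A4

Written C4 on the Eb alto saxophone sounds as Eb3, a major sixth lower; apply that shift to every note.
A5 → C5
B4 → D4
G4 → Bb3
B5 → D5
A4 → C4

C5 D4 Bb3 D5 C4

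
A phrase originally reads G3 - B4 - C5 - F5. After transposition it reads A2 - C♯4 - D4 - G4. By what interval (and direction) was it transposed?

From G3 to A2 is 7 letter names — a seventh of some quality.
A2 to G3 is 10 semitones, which makes it a minor seventh; the second version is lower, so the direction is down.
Checking another pair — F5 → G4 — gives the same interval.

down a minor seventh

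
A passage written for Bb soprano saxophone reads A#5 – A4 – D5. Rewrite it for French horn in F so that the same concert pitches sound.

D#6 D5 G5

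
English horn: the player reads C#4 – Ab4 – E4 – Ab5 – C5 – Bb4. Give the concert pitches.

F#3 Db4 A3 Db5 F4 Eb4

The English horn sounds a perfect fifth below written, so transpose each written note down a perfect fifth.
C#4 to F#3
Ab4 to Db4
E4 to A3
Ab5 to Db5
C5 to F4
Bb4 to Eb4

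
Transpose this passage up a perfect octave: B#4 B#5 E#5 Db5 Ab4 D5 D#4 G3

B#5 B#6 E#6 Db6 Ab5 D6 D#5 G4

B#4 becomes B#5
B#5 becomes B#6
E#5 becomes E#6
Db5 becomes Db6
Ab4 becomes Ab5
D5 becomes D6
D#4 becomes D#5
G3 becomes G4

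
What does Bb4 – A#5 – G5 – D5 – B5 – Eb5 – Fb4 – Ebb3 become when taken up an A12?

F#6 E##7 D#7 A#6 F##7 B6 C6 Bb4

Bb4 up an augmented twelfth is F#6.
An augmented twelfth up from A#5 gives E##7.
G5 up an augmented twelfth is D#7.
D5: a twelfth up reaches A, and 20 semitones makes it A#6.
B5 up an augmented twelfth is F##7.
Eb5: a twelfth up reaches B, and 20 semitones makes it B6.
An augmented twelfth up from Fb4 gives C6.
Ebb3 up an augmented twelfth is Bb4.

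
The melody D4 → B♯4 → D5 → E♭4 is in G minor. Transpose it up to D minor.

From G up to D is a perfect fifth; apply that to each pitch.
D4 -> A4
B#4 -> F##5
D5 -> A5
Eb4 -> Bb4

A4 F##5 A5 Bb4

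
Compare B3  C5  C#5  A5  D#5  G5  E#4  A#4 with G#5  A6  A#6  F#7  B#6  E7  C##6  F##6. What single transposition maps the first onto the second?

up a major thirteenth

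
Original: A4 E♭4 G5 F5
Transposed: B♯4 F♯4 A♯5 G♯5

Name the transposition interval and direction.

up an augmented second

From A4 to B#4 is 2 letter names — a second of some quality.
A4 to B#4 is 3 semitones, which makes it an augmented second; the second version is higher, so the direction is up.
Checking another pair — F5 → G#5 — gives the same interval.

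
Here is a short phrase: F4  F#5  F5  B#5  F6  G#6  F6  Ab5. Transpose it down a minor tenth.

D3 D#4 D4 G##4 D5 E#5 D5 F4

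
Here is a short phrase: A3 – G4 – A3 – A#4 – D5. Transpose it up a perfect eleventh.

D5 C6 D5 D#6 G6

A perfect eleventh up from A3 gives D5.
G4: an eleventh up reaches C, and 17 semitones makes it C6.
A3: an eleventh up reaches D, and 17 semitones makes it D5.
A#4 up a perfect eleventh is D#6.
D5 up a perfect eleventh is G6.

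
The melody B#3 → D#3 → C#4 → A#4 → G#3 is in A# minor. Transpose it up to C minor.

D4 F3 Eb4 C5 Bb3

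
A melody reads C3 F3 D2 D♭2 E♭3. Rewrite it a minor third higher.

Eb3 Ab3 F2 Fb2 Gb3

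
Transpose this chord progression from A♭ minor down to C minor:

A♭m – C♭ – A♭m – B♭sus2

Cm Eb Cm Dsus2

A♭ minor down to C minor is a minor sixth; each chord root moves by that interval while the quality stays the same.
A♭m: root A♭ down a minor sixth → C, giving Cm.
C♭: root C♭ down a minor sixth → Eb, giving Eb.
A♭m: root A♭ down a minor sixth → C, giving Cm.
B♭sus2: root B♭ down a minor sixth → D, giving Dsus2.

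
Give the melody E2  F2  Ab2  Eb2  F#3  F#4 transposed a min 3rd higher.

E2 to G2
F2 to Ab2
Ab2 to Cb3
Eb2 to Gb2
F#3 to A3
F#4 to A4

G2 Ab2 Cb3 Gb2 A3 A4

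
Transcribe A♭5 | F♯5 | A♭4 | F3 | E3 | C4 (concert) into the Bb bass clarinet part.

Bb6 G#6 Bb5 G4 F#4 D5

The Bb bass clarinet sounds a major ninth below written, so the written part must be a major ninth above concert — transpose each note up.
Ab5 gives Bb6
F#5 gives G#6
Ab4 gives Bb5
F3 gives G4
E3 gives F#4
C4 gives D5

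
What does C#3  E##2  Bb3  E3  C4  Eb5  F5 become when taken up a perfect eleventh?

F#4 A##3 Eb5 A4 F5 Ab6 Bb6

A perfect eleventh up from C#3 gives F#4.
A perfect eleventh up from E##2 gives A##3.
Bb3: an eleventh up reaches E, and 17 semitones makes it Eb5.
E3 up a perfect eleventh is A4.
C4 up a perfect eleventh is F5.
Eb5 up a perfect eleventh is Ab6.
F5: an eleventh up reaches B, and 17 semitones makes it Bb6.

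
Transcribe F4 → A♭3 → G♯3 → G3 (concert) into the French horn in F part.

C5 Eb4 D#4 D4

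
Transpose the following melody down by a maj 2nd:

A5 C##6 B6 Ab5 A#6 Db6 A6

G5 B#5 A6 Gb5 G#6 Cb6 G6

A major second down from A5 gives G5.
C##6: a second down reaches B, and 2 semitones makes it B#5.
B6 down a major second is A6.
Ab5: a second down reaches G, and 2 semitones makes it Gb5.
A#6: a second down reaches G, and 2 semitones makes it G#6.
Db6: a second down reaches C, and 2 semitones makes it Cb6.
A6 down a major second is G6.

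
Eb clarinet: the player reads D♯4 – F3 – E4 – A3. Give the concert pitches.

The Eb clarinet sounds a minor third above written, so transpose each written note up a minor third.
D#4 gives F#4
F3 gives Ab3
E4 gives G4
A3 gives C4

F#4 Ab3 G4 C4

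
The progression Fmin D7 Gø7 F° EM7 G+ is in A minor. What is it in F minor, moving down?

Dbmin Bb7 Ebø7 Db° CM7 Eb+

A minor down to F minor is a major third; each chord root moves by that interval while the quality stays the same.
Fmin: root F down a major third → Db, giving Dbmin.
D7: root D down a major third → Bb, giving Bb7.
Gø7: root G down a major third → Eb, giving Ebø7.
F°: root F down a major third → Db, giving Db°.
EM7: root E down a major third → C, giving CM7.
G+: root G down a major third → Eb, giving Eb+.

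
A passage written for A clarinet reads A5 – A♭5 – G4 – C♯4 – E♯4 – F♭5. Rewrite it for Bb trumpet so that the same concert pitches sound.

G#5 G5 F#4 B#3 D##4 Eb5

First find concert pitch: the A clarinet sounds a minor third below written, so A5 A♭5 G4 C♯4 E♯4 F♭5 sounds F#5 F5 E4 A#3 C##4 Db5.
Then write for Bb trumpet: it sounds a major second below written, so the part must be a major second above concert.
F#5 → G#5
F5 → G5
E4 → F#4
A#3 → B#3
C##4 → D##4
Db5 → Eb5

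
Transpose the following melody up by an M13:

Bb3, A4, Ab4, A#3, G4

G5 F#6 F6 F##5 E6

Bb3 to G5
A4 to F#6
Ab4 to F6
A#3 to F##5
G4 to E6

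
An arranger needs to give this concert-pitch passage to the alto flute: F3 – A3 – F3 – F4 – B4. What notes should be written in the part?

Written C4 sounds as G3 on the alto flute, so concert pitches are written a perfect fourth up.
F3 → Bb3
A3 → D4
F3 → Bb3
F4 → Bb4
B4 → E5

Bb3 D4 Bb3 Bb4 E5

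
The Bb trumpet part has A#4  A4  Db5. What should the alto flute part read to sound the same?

First find concert pitch: the Bb trumpet sounds a major second below written, so A#4 A4 Db5 sounds G#4 G4 Cb5.
Then write for alto flute: it sounds a perfect fourth below written, so the part must be a perfect fourth above concert.
G#4 → C#5
G4 → C5
Cb5 → Fb5

C#5 C5 Fb5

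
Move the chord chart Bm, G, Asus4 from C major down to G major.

F#m D Esus4

C major down to G major is a perfect fourth; each chord root moves by that interval while the quality stays the same.
Bm: root B down a perfect fourth → F#, giving F#m.
G: root G down a perfect fourth → D, giving D.
Asus4: root A down a perfect fourth → E, giving Esus4.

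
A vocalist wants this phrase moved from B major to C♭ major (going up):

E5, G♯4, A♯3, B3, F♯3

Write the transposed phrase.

B major to C♭ major up is a diminished second, so every note moves up by that interval.
E5 to Fb5
G#4 to Ab4
A#3 to Bb3
B3 to Cb4
F#3 to Gb3

Fb5 Ab4 Bb3 Cb4 Gb3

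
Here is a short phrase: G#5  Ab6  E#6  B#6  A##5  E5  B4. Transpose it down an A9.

F4 Gbb5 D5 A5 G#4 Db4 Ab3

G#5 to F4
Ab6 to Gbb5
E#6 to D5
B#6 to A5
A##5 to G#4
E5 to Db4
B4 to Ab3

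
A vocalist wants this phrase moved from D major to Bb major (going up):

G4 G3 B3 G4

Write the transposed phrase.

Eb5 Eb4 G4 Eb5

From D up to Bb is a minor sixth; apply that to each pitch.
G4 gives Eb5
G3 gives Eb4
B3 gives G4
G4 gives Eb5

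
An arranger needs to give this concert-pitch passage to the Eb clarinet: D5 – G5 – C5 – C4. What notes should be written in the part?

B4 E5 A4 A3

Written C4 sounds as Eb4 on the Eb clarinet, so concert pitches are written a minor third down.
D5 -> B4
G5 -> E5
C5 -> A4
C4 -> A3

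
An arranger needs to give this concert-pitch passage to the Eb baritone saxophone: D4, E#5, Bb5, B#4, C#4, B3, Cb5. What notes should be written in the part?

B5 C##7 G7 G##6 A#5 G#5 Ab6

Written C4 sounds as Eb2 on the Eb baritone saxophone, so concert pitches are written a major thirteenth up.
D4 → B5
E#5 → C##7
Bb5 → G7
B#4 → G##6
C#4 → A#5
B3 → G#5
Cb5 → Ab6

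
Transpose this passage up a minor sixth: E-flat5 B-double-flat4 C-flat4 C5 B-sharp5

Cb6 Gbb5 Abb4 Ab5 G#6

Eb5: a sixth up reaches C, and 8 semitones makes it Cb6.
Bbb4: a sixth up reaches G, and 8 semitones makes it Gbb5.
Cb4: a sixth up reaches A, and 8 semitones makes it Abb4.
C5 up a minor sixth is Ab5.
A minor sixth up from B#5 gives G#6.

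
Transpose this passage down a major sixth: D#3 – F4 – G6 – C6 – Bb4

D#3 becomes F#2
F4 becomes Ab3
G6 becomes Bb5
C6 becomes Eb5
Bb4 becomes Db4

F#2 Ab3 Bb5 Eb5 Db4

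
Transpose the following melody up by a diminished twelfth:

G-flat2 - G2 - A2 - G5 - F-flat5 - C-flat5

Gb2 → Dbb4
G2 → Db4
A2 → Eb4
G5 → Db7
Fb5 → Cbb7
Cb5 → Gbb6

Dbb4 Db4 Eb4 Db7 Cbb7 Gbb6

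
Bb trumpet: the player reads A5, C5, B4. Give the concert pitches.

G5 Bb4 A4

The Bb trumpet sounds a major second below written, so transpose each written note down a major second.
A5 becomes G5
C5 becomes Bb4
B4 becomes A4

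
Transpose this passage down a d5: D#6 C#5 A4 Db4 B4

D#6 -> G##5
C#5 -> F##4
A4 -> D#4
Db4 -> G3
B4 -> E#4

G##5 F##4 D#4 G3 E#4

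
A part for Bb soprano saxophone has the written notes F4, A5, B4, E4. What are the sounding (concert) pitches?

The Bb soprano saxophone sounds a major second below written, so transpose each written note down a major second.
F4 becomes Eb4
A5 becomes G5
B4 becomes A4
E4 becomes D4

Eb4 G5 A4 D4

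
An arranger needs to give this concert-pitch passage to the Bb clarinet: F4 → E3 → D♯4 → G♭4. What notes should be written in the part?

G4 F#3 E#4 Ab4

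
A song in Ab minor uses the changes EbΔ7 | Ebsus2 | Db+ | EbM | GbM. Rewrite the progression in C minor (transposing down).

Ab minor down to C minor is a minor sixth; each chord root moves by that interval while the quality stays the same.
EbΔ7: root Eb down a minor sixth → G, giving GΔ7.
Ebsus2: root Eb down a minor sixth → G, giving Gsus2.
Db+: root Db down a minor sixth → F, giving F+.
EbM: root Eb down a minor sixth → G, giving GM.
GbM: root Gb down a minor sixth → Bb, giving BbM.

GΔ7 Gsus2 F+ GM BbM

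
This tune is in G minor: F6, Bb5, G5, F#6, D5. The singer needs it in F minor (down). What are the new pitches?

Eb6 Ab5 F5 E6 C5

G minor to F minor down is a major second, so every note moves down by that interval.
F6 → Eb6
Bb5 → Ab5
G5 → F5
F#6 → E6
D5 → C5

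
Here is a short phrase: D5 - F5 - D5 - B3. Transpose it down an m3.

D5: a third down reaches B, and 3 semitones makes it B4.
F5: a third down reaches D, and 3 semitones makes it D5.
D5 down a minor third is B4.
B3 down a minor third is G#3.

B4 D5 B4 G#3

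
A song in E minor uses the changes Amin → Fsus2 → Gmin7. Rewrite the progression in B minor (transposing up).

E minor up to B minor is a perfect fifth; each chord root moves by that interval while the quality stays the same.
Amin: root A up a perfect fifth → E, giving Emin.
Fsus2: root F up a perfect fifth → C, giving Csus2.
Gmin7: root G up a perfect fifth → D, giving Dmin7.

Emin Csus2 Dmin7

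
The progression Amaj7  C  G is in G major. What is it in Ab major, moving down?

G major down to Ab major is a major seventh; each chord root moves by that interval while the quality stays the same.
Amaj7: root A down a major seventh → Bb, giving Bbmaj7.
C: root C down a major seventh → Db, giving Db.
G: root G down a major seventh → Ab, giving Ab.

Bbmaj7 Db Ab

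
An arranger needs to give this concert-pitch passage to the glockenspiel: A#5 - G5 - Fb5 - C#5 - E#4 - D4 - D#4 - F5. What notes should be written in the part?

A#3 G3 Fb3 C#3 E#2 D2 D#2 F3

The glockenspiel sounds a perfect fifteenth above written, so the written part must be a perfect fifteenth below concert — transpose each note down.
A#5 -> A#3
G5 -> G3
Fb5 -> Fb3
C#5 -> C#3
E#4 -> E#2
D4 -> D2
D#4 -> D#2
F5 -> F3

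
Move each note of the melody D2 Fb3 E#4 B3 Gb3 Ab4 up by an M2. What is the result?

E2 Gb3 F##4 C#4 Ab3 Bb4

A major second up from D2 gives E2.
Fb3 up a major second is Gb3.
A major second up from E#4 gives F##4.
B3: a second up reaches C, and 2 semitones makes it C#4.
Gb3 up a major second is Ab3.
A major second up from Ab4 gives Bb4.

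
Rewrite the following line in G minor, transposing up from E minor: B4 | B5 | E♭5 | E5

E minor to G minor up is a minor third, so every note moves up by that interval.
B4 to D5
B5 to D6
Eb5 to Gb5
E5 to G5

D5 D6 Gb5 G5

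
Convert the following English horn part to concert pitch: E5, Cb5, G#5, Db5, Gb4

A4 Fb4 C#5 Gb4 Cb4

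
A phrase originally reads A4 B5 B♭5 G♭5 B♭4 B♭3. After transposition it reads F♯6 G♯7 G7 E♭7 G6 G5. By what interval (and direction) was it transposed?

up a major thirteenth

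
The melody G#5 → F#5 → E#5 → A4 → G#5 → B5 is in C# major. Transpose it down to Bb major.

F5 Eb5 D5 Gb4 F5 Ab5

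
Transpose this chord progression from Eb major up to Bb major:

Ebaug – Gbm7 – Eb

Bbaug Dbm7 Bb

Eb major up to Bb major is a perfect fifth; each chord root moves by that interval while the quality stays the same.
Ebaug: root Eb up a perfect fifth → Bb, giving Bbaug.
Gbm7: root Gb up a perfect fifth → Db, giving Dbm7.
Eb: root Eb up a perfect fifth → Bb, giving Bb.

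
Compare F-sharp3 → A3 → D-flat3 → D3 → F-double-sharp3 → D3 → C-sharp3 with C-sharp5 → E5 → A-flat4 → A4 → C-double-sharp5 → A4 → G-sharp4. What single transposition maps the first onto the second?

up a perfect twelfth

From F#3 to C#5 is 12 letter names — a twelfth of some quality.
F#3 to C#5 is 19 semitones, which makes it a perfect twelfth; the second version is higher, so the direction is up.
Checking another pair — C#3 → G#4 — gives the same interval.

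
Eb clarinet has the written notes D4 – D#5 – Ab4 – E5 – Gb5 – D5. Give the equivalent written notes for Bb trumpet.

First find concert pitch: the Eb clarinet sounds a minor third above written, so D4 D#5 Ab4 E5 Gb5 D5 sounds F4 F#5 Cb5 G5 Bbb5 F5.
Then write for Bb trumpet: it sounds a major second below written, so the part must be a major second above concert.
F4 → G4
F#5 → G#5
Cb5 → Db5
G5 → A5
Bbb5 → Cb6
F5 → G5

G4 G#5 Db5 A5 Cb6 G5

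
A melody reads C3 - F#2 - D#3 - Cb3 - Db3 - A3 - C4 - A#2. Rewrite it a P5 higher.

C3 becomes G3
F#2 becomes C#3
D#3 becomes A#3
Cb3 becomes Gb3
Db3 becomes Ab3
A3 becomes E4
C4 becomes G4
A#2 becomes E#3

G3 C#3 A#3 Gb3 Ab3 E4 G4 E#3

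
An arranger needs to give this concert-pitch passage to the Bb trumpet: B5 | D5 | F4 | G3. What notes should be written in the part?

Written C4 sounds as Bb3 on the Bb trumpet, so concert pitches are written a major second up.
B5 to C#6
D5 to E5
F4 to G4
G3 to A3

C#6 E5 G4 A3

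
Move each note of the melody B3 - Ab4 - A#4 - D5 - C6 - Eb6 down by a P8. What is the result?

A perfect octave down from B3 gives B2.
A perfect octave down from Ab4 gives Ab3.
A perfect octave down from A#4 gives A#3.
D5: an octave down reaches D, and 12 semitones makes it D4.
C6 down a perfect octave is C5.
A perfect octave down from Eb6 gives Eb5.

B2 Ab3 A#3 D4 C5 Eb5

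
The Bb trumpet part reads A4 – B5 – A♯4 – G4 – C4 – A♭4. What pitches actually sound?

The Bb trumpet sounds a major second below written, so transpose each written note down a major second.
A4 -> G4
B5 -> A5
A#4 -> G#4
G4 -> F4
C4 -> Bb3
Ab4 -> Gb4

G4 A5 G#4 F4 Bb3 Gb4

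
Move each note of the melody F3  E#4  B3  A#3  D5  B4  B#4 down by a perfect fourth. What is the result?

C3 B#3 F#3 E#3 A4 F#4 F##4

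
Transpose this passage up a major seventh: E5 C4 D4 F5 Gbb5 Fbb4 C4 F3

D#6 B4 C#5 E6 Fb6 Ebb5 B4 E4

E5 to D#6
C4 to B4
D4 to C#5
F5 to E6
Gbb5 to Fb6
Fbb4 to Ebb5
C4 to B4
F3 to E4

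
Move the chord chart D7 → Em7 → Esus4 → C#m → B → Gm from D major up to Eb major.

D major up to Eb major is a minor second; each chord root moves by that interval while the quality stays the same.
D7: root D up a minor second → Eb, giving Eb7.
Em7: root E up a minor second → F, giving Fm7.
Esus4: root E up a minor second → F, giving Fsus4.
C#m: root C# up a minor second → D, giving Dm.
B: root B up a minor second → C, giving C.
Gm: root G up a minor second → Ab, giving Abm.

Eb7 Fm7 Fsus4 Dm C Abm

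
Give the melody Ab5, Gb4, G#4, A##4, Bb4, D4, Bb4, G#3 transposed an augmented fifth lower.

Dbb5 Cbb4 C4 D#4 Ebb4 Gb3 Ebb4 C3

Ab5: a fifth down reaches D, and 8 semitones makes it Dbb5.
Gb4 down an augmented fifth is Cbb4.
An augmented fifth down from G#4 gives C4.
A##4 down an augmented fifth is D#4.
Bb4: a fifth down reaches E, and 8 semitones makes it Ebb4.
An augmented fifth down from D4 gives Gb3.
Bb4 down an augmented fifth is Ebb4.
G#3 down an augmented fifth is C3.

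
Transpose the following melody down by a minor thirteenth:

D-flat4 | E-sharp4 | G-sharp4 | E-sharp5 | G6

F2 G##2 B#2 G##3 B4

Db4: a thirteenth down reaches F, and 20 semitones makes it F2.
E#4 down a minor thirteenth is G##2.
A minor thirteenth down from G#4 gives B#2.
E#5 down a minor thirteenth is G##3.
A minor thirteenth down from G6 gives B4.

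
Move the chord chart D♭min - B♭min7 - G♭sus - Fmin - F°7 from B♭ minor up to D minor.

Fmin Dmin7 Bbsus Amin A°7

B♭ minor up to D minor is a major third; each chord root moves by that interval while the quality stays the same.
D♭min: root D♭ up a major third → F, giving Fmin.
B♭min7: root B♭ up a major third → D, giving Dmin7.
G♭sus: root G♭ up a major third → Bb, giving Bbsus.
Fmin: root F up a major third → A, giving Amin.
F°7: root F up a major third → A, giving A°7.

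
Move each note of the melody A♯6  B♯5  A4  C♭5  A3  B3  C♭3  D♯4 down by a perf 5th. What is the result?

A perfect fifth down from A#6 gives D#6.
B#5: a fifth down reaches E, and 7 semitones makes it E#5.
A4: a fifth down reaches D, and 7 semitones makes it D4.
Cb5: a fifth down reaches F, and 7 semitones makes it Fb4.
A3: a fifth down reaches D, and 7 semitones makes it D3.
B3 down a perfect fifth is E3.
Cb3 down a perfect fifth is Fb2.
D#4: a fifth down reaches G, and 7 semitones makes it G#3.

D#6 E#5 D4 Fb4 D3 E3 Fb2 G#3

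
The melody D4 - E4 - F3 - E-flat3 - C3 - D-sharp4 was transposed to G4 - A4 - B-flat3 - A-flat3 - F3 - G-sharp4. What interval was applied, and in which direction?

up a perfect fourth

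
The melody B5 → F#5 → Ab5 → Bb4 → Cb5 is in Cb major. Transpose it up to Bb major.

A#6 E#6 G6 A5 Bb5

Cb major to Bb major up is a major seventh, so every note moves up by that interval.
B5 to A#6
F#5 to E#6
Ab5 to G6
Bb4 to A5
Cb5 to Bb5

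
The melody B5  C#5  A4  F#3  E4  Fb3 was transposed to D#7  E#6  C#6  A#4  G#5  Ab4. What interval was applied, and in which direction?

up a major tenth

From B5 to D#7 is 10 letter names — a tenth of some quality.
B5 to D#7 is 16 semitones, which makes it a major tenth; the second version is higher, so the direction is up.
Checking another pair — Fb3 → Ab4 — gives the same interval.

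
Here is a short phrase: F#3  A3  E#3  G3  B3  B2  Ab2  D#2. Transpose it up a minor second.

G3 Bb3 F#3 Ab3 C4 C3 Bbb2 E2

F#3: a second up reaches G, and 1 semitone makes it G3.
A3 up a minor second is Bb3.
A minor second up from E#3 gives F#3.
G3 up a minor second is Ab3.
B3: a second up reaches C, and 1 semitone makes it C4.
B2 up a minor second is C3.
Ab2: a second up reaches B, and 1 semitone makes it Bbb2.
A minor second up from D#2 gives E2.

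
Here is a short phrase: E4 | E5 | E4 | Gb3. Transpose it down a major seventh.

E4: a seventh down reaches F, and 11 semitones makes it F3.
E5 down a major seventh is F4.
A major seventh down from E4 gives F3.
A major seventh down from Gb3 gives Abb2.

F3 F4 F3 Abb2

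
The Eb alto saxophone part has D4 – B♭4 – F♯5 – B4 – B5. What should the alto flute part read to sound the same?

First find concert pitch: the Eb alto saxophone sounds a major sixth below written, so D4 B♭4 F♯5 B4 B5 sounds F3 Db4 A4 D4 D5.
Then write for alto flute: it sounds a perfect fourth below written, so the part must be a perfect fourth above concert.
F3 → Bb3
Db4 → Gb4
A4 → D5
D4 → G4
D5 → G5

Bb3 Gb4 D5 G4 G5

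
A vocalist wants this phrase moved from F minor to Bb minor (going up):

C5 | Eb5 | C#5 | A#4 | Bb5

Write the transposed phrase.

F5 Ab5 F#5 D#5 Eb6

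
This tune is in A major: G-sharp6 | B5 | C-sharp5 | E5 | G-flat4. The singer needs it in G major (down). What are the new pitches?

F#6 A5 B4 D5 Fb4

From A down to G is a major second; apply that to each pitch.
G#6 becomes F#6
B5 becomes A5
C#5 becomes B4
E5 becomes D5
Gb4 becomes Fb4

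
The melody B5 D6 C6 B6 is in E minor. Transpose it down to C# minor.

G#5 B5 A5 G#6

From E down to C# is a minor third; apply that to each pitch.
B5 -> G#5
D6 -> B5
C6 -> A5
B6 -> G#6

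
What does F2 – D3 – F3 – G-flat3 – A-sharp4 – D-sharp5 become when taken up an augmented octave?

F#3 D#4 F#4 G4 A##5 D##6

F2 up an augmented octave is F#3.
D3: an octave up reaches D, and 13 semitones makes it D#4.
F3 up an augmented octave is F#4.
An augmented octave up from Gb3 gives G4.
A#4 up an augmented octave is A##5.
An augmented octave up from D#5 gives D##6.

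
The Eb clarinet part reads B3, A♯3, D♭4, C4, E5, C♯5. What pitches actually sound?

The Eb clarinet sounds a minor third above written, so transpose each written note up a minor third.
B3 becomes D4
A#3 becomes C#4
Db4 becomes Fb4
C4 becomes Eb4
E5 becomes G5
C#5 becomes E5

D4 C#4 Fb4 Eb4 G5 E5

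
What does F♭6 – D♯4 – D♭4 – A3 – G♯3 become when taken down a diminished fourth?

Fb6: a fourth down reaches C, and 4 semitones makes it C6.
D#4 down a diminished fourth is A##3.
Db4: a fourth down reaches A, and 4 semitones makes it A3.
A diminished fourth down from A3 gives E#3.
G#3 down a diminished fourth is D##3.

C6 A##3 A3 E#3 D##3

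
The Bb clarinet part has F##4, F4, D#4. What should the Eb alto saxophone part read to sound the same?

C##5 C5 A#4

First find concert pitch: the Bb clarinet sounds a major second below written, so F##4 F4 D#4 sounds E#4 Eb4 C#4.
Then write for Eb alto saxophone: it sounds a major sixth below written, so the part must be a major sixth above concert.
E#4 → C##5
Eb4 → C5
C#4 → A#4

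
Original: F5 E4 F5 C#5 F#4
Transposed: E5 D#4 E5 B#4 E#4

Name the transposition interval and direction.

down a minor second

From F5 to E5 is 2 letter names — a second of some quality.
E5 to F5 is 1 semitone, which makes it a minor second; the second version is lower, so the direction is down.
Checking another pair — F#4 → E#4 — gives the same interval.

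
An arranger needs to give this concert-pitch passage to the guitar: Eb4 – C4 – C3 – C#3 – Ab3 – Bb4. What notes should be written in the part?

The guitar sounds a perfect octave below written, so the written part must be a perfect octave above concert — transpose each note up.
Eb4 becomes Eb5
C4 becomes C5
C3 becomes C4
C#3 becomes C#4
Ab3 becomes Ab4
Bb4 becomes Bb5

Eb5 C5 C4 C#4 Ab4 Bb5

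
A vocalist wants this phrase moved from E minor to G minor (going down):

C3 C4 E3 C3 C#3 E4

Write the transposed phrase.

Eb2 Eb3 G2 Eb2 E2 G3

E minor to G minor down is a major sixth, so every note moves down by that interval.
C3 to Eb2
C4 to Eb3
E3 to G2
C3 to Eb2
C#3 to E2
E4 to G3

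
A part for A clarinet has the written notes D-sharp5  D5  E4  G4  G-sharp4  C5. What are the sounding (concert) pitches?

The A clarinet sounds a minor third below written, so transpose each written note down a minor third.
D#5 becomes B#4
D5 becomes B4
E4 becomes C#4
G4 becomes E4
G#4 becomes E#4
C5 becomes A4

B#4 B4 C#4 E4 E#4 A4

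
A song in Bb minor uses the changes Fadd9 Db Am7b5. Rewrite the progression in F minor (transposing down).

Bb minor down to F minor is a perfect fourth; each chord root moves by that interval while the quality stays the same.
Fadd9: root F down a perfect fourth → C, giving Cadd9.
Db: root Db down a perfect fourth → Ab, giving Ab.
Am7b5: root A down a perfect fourth → E, giving Em7b5.

Cadd9 Ab Em7b5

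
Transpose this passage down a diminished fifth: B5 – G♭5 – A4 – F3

B5 becomes E#5
Gb5 becomes C5
A4 becomes D#4
F3 becomes B2

E#5 C5 D#4 B2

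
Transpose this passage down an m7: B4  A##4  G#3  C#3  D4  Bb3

C#4 B##3 A#2 D#2 E3 C3

B4 down a minor seventh is C#4.
A##4 down a minor seventh is B##3.
A minor seventh down from G#3 gives A#2.
C#3 down a minor seventh is D#2.
D4: a seventh down reaches E, and 10 semitones makes it E3.
Bb3: a seventh down reaches C, and 10 semitones makes it C3.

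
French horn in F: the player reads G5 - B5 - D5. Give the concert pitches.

C5 E5 G4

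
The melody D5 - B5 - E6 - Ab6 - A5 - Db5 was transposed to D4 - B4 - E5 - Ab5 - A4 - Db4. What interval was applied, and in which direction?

down a perfect octave

Take the first pair: D5 → D4. D to D spans 8 letter names, so the interval is some kind of octave.
D4 to D5 is 12 semitones, which makes it a perfect octave; the second version is lower, so the direction is down.
Checking another pair — Db5 → Db4 — gives the same interval.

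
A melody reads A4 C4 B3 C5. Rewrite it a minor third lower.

F#4 A3 G#3 A4

A4 gives F#4
C4 gives A3
B3 gives G#3
C5 gives A4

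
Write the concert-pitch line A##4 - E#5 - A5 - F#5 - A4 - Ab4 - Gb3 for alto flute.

D##5 A#5 D6 B5 D5 Db5 Cb4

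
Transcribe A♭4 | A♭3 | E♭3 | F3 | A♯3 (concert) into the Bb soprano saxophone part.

Bb4 Bb3 F3 G3 B#3

The Bb soprano saxophone sounds a major second below written, so the written part must be a major second above concert — transpose each note up.
Ab4 -> Bb4
Ab3 -> Bb3
Eb3 -> F3
F3 -> G3
A#3 -> B#3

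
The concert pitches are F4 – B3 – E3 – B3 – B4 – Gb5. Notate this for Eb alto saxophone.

The Eb alto saxophone sounds a major sixth below written, so the written part must be a major sixth above concert — transpose each note up.
F4 gives D5
B3 gives G#4
E3 gives C#4
B3 gives G#4
B4 gives G#5
Gb5 gives Eb6

D5 G#4 C#4 G#4 G#5 Eb6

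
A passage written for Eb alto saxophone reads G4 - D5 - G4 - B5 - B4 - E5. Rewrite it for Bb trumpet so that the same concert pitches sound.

C4 G4 C4 E5 E4 A4

First find concert pitch: the Eb alto saxophone sounds a major sixth below written, so G4 D5 G4 B5 B4 E5 sounds Bb3 F4 Bb3 D5 D4 G4.
Then write for Bb trumpet: it sounds a major second below written, so the part must be a major second above concert.
Bb3 → C4
F4 → G4
Bb3 → C4
D5 → E5
D4 → E4
G4 → A4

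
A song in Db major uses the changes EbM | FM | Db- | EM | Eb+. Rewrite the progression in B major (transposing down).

C#M D#M B- C##M C#+

Db major down to B major is a diminished third; each chord root moves by that interval while the quality stays the same.
EbM: root Eb down a diminished third → C#, giving C#M.
FM: root F down a diminished third → D#, giving D#M.
Db-: root Db down a diminished third → B, giving B-.
EM: root E down a diminished third → C##, giving C##M.
Eb+: root Eb down a diminished third → C#, giving C#+.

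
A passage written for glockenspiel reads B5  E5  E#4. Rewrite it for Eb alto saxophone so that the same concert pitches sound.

First find concert pitch: the glockenspiel sounds a perfect fifteenth above written, so B5 E5 E#4 sounds B7 E7 E#6.
Then write for Eb alto saxophone: it sounds a major sixth below written, so the part must be a major sixth above concert.
B7 → G#8
E7 → C#8
E#6 → C##7

G#8 C#8 C##7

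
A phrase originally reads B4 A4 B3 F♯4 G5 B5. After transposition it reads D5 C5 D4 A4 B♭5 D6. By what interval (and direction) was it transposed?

up a minor third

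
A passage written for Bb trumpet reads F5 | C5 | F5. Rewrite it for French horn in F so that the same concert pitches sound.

First find concert pitch: the Bb trumpet sounds a major second below written, so F5 C5 F5 sounds Eb5 Bb4 Eb5.
Then write for French horn in F: it sounds a perfect fifth below written, so the part must be a perfect fifth above concert.
Eb5 → Bb5
Bb4 → F5
Eb5 → Bb5

Bb5 F5 Bb5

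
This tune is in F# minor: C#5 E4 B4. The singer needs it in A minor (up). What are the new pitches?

F# minor to A minor up is a minor third, so every note moves up by that interval.
C#5 to E5
E4 to G4
B4 to D5

E5 G4 D5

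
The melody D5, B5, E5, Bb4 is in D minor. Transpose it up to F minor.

D minor to F minor up is a minor third, so every note moves up by that interval.
D5 to F5
B5 to D6
E5 to G5
Bb4 to Db5

F5 D6 G5 Db5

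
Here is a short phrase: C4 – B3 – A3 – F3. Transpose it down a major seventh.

C4 → Db3
B3 → C3
A3 → Bb2
F3 → Gb2

Db3 C3 Bb2 Gb2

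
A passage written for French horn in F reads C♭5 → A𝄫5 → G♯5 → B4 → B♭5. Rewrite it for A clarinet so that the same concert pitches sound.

First find concert pitch: the French horn in F sounds a perfect fifth below written, so C♭5 A𝄫5 G♯5 B4 B♭5 sounds Fb4 Dbb5 C#5 E4 Eb5.
Then write for A clarinet: it sounds a minor third below written, so the part must be a minor third above concert.
Fb4 → Abb4
Dbb5 → Fbb5
C#5 → E5
E4 → G4
Eb5 → Gb5

Abb4 Fbb5 E5 G4 Gb5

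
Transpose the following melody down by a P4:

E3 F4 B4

B2 C4 F#4

E3 down a perfect fourth is B2.
F4: a fourth down reaches C, and 5 semitones makes it C4.
A perfect fourth down from B4 gives F#4.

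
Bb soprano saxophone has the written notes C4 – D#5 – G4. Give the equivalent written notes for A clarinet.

Db4 E5 Ab4

First find concert pitch: the Bb soprano saxophone sounds a major second below written, so C4 D#5 G4 sounds Bb3 C#5 F4.
Then write for A clarinet: it sounds a minor third below written, so the part must be a minor third above concert.
Bb3 → Db4
C#5 → E5
F4 → Ab4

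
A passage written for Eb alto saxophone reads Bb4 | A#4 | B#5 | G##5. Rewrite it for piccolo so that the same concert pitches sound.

First find concert pitch: the Eb alto saxophone sounds a major sixth below written, so Bb4 A#4 B#5 G##5 sounds Db4 C#4 D#5 B#4.
Then write for piccolo: it sounds a perfect octave above written, so the part must be a perfect octave below concert.
Db4 → Db3
C#4 → C#3
D#5 → D#4
B#4 → B#3

Db3 C#3 D#4 B#3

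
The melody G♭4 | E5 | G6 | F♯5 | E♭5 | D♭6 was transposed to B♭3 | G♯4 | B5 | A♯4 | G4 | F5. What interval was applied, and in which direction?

down a minor sixth

Take the first pair: Gb4 → Bb3. G to B spans 6 letter names, so the interval is some kind of sixth.
Bb3 to Gb4 is 8 semitones, which makes it a minor sixth; the second version is lower, so the direction is down.
Checking another pair — Db6 → F5 — gives the same interval.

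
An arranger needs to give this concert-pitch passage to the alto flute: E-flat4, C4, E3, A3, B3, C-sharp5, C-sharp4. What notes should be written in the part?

Ab4 F4 A3 D4 E4 F#5 F#4

The alto flute sounds a perfect fourth below written, so the written part must be a perfect fourth above concert — transpose each note up.
Eb4 becomes Ab4
C4 becomes F4
E3 becomes A3
A3 becomes D4
B3 becomes E4
C#5 becomes F#5
C#4 becomes F#4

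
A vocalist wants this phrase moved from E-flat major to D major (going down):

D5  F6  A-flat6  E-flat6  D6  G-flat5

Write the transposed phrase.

C#5 E6 G6 D6 C#6 F5

E-flat major to D major down is a minor second, so every note moves down by that interval.
D5 -> C#5
F6 -> E6
Ab6 -> G6
Eb6 -> D6
D6 -> C#6
Gb5 -> F5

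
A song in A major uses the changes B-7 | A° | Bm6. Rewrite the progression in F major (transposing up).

G-7 F° Gm6

A major up to F major is a minor sixth; each chord root moves by that interval while the quality stays the same.
B-7: root B up a minor sixth → G, giving G-7.
A°: root A up a minor sixth → F, giving F°.
Bm6: root B up a minor sixth → G, giving Gm6.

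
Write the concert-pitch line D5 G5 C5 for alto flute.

Written C4 sounds as G3 on the alto flute, so concert pitches are written a perfect fourth up.
D5 becomes G5
G5 becomes C6
C5 becomes F5

G5 C6 F5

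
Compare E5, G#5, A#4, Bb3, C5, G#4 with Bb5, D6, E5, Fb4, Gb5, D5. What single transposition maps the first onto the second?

up a diminished fifth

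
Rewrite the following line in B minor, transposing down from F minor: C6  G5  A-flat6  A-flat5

From F down to B is a diminished fifth; apply that to each pitch.
C6 becomes F#5
G5 becomes C#5
Ab6 becomes D6
Ab5 becomes D5

F#5 C#5 D6 D5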